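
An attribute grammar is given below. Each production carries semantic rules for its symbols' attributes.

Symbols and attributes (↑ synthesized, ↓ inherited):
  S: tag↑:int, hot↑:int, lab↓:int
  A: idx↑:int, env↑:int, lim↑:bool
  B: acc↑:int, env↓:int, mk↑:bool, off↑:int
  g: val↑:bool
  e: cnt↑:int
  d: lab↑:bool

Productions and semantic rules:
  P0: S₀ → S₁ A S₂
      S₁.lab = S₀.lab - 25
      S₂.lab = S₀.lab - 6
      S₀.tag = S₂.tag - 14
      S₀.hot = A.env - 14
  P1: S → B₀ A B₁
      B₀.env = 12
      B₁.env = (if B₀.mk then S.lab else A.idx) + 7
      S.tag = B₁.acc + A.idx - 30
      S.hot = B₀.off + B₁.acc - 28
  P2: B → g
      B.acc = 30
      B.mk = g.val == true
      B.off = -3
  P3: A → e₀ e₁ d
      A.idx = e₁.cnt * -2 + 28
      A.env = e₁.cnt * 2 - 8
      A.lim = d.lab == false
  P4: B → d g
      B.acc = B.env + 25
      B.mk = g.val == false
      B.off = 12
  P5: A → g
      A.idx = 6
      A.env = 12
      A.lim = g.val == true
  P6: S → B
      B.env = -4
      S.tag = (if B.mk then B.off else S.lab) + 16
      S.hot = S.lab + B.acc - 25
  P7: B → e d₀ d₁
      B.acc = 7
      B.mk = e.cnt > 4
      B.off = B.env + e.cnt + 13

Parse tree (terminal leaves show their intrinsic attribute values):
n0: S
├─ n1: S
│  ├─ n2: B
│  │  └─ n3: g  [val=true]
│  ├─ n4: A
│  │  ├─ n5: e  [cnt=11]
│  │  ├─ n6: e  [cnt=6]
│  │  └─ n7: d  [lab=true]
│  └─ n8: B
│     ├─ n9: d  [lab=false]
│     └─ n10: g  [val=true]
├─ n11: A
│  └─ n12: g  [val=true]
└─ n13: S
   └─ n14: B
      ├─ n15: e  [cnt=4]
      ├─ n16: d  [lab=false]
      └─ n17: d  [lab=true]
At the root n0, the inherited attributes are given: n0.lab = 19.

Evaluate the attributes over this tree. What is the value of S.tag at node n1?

12

1. n0.lab = 19  [given at root]
2. n1.lab = -6  [S₀.lab - 25]
3. n2.env = 12  [12]
4. n3.val = true  [terminal]
5. n2.acc = 30  [30]
6. n2.mk = true  [g.val == true]
7. n2.off = -3  [-3]
8. n5.cnt = 11  [terminal]
9. n6.cnt = 6  [terminal]
10. n7.lab = true  [terminal]
11. n4.idx = 16  [e₁.cnt * -2 + 28]
12. n4.env = 4  [e₁.cnt * 2 - 8]
13. n4.lim = false  [d.lab == false]
14. n8.env = 1  [(if B₀.mk then S.lab else A.idx) + 7]
15. n9.lab = false  [terminal]
16. n10.val = true  [terminal]
17. n8.acc = 26  [B.env + 25]
18. n8.mk = false  [g.val == false]
19. n8.off = 12  [12]
20. n1.tag = 12  [B₁.acc + A.idx - 30]
21. n1.hot = -5  [B₀.off + B₁.acc - 28]
22. n12.val = true  [terminal]
23. n11.idx = 6  [6]
24. n11.env = 12  [12]
25. n11.lim = true  [g.val == true]
26. n13.lab = 13  [S₀.lab - 6]
27. n14.env = -4  [-4]
28. n15.cnt = 4  [terminal]
29. n16.lab = false  [terminal]
30. n17.lab = true  [terminal]
31. n14.acc = 7  [7]
32. n14.mk = false  [e.cnt > 4]
33. n14.off = 13  [B.env + e.cnt + 13]
34. n13.tag = 29  [(if B.mk then B.off else S.lab) + 16]
35. n13.hot = -5  [S.lab + B.acc - 25]
36. n0.tag = 15  [S₂.tag - 14]
37. n0.hot = -2  [A.env - 14]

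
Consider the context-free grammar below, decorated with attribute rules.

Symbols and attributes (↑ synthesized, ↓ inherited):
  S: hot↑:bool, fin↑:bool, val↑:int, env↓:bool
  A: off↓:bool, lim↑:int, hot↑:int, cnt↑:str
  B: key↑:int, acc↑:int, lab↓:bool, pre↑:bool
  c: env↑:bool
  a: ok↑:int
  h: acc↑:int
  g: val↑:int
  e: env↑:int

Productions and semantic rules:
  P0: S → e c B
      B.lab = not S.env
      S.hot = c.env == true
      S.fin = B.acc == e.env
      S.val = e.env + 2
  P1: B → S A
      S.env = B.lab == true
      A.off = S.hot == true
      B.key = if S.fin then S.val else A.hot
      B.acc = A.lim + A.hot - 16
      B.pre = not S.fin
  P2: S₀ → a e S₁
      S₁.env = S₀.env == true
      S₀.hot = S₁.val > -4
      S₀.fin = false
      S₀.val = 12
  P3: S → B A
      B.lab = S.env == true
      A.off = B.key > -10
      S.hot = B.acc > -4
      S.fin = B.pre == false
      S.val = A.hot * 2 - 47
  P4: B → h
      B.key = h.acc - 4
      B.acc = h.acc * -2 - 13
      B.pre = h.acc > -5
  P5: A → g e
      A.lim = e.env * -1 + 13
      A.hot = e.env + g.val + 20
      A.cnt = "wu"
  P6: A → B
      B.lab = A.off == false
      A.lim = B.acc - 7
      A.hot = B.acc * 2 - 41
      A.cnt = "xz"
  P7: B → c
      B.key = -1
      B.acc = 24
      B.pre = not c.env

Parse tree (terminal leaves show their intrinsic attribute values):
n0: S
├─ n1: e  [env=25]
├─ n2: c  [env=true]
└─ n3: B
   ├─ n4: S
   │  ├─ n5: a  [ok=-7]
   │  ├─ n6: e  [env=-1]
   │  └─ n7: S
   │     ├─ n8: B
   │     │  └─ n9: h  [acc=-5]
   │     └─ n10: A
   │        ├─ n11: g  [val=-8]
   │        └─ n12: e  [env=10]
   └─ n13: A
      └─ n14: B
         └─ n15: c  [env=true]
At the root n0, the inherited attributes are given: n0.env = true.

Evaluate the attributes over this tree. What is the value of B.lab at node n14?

1. n0.env = true  [given at root]
2. n1.env = 25  [terminal]
3. n2.env = true  [terminal]
4. n3.lab = false  [not S.env]
5. n4.env = false  [B.lab == true]
6. n5.ok = -7  [terminal]
7. n6.env = -1  [terminal]
8. n7.env = false  [S₀.env == true]
9. n8.lab = false  [S.env == true]
10. n9.acc = -5  [terminal]
11. n8.key = -9  [h.acc - 4]
12. n8.acc = -3  [h.acc * -2 - 13]
13. n8.pre = false  [h.acc > -5]
14. n10.off = true  [B.key > -10]
15. n11.val = -8  [terminal]
16. n12.env = 10  [terminal]
17. n10.lim = 3  [e.env * -1 + 13]
18. n10.hot = 22  [e.env + g.val + 20]
19. n10.cnt = "wu"  ["wu"]
20. n7.hot = true  [B.acc > -4]
21. n7.fin = true  [B.pre == false]
22. n7.val = -3  [A.hot * 2 - 47]
23. n4.hot = true  [S₁.val > -4]
24. n4.fin = false  [false]
25. n4.val = 12  [12]
26. n13.off = true  [S.hot == true]
27. n14.lab = false  [A.off == false]
28. n15.env = true  [terminal]
29. n14.key = -1  [-1]
30. n14.acc = 24  [24]
31. n14.pre = false  [not c.env]
32. n13.lim = 17  [B.acc - 7]
33. n13.hot = 7  [B.acc * 2 - 41]
34. n13.cnt = "xz"  ["xz"]
35. n3.key = 7  [if S.fin then S.val else A.hot]
36. n3.acc = 8  [A.lim + A.hot - 16]
37. n3.pre = true  [not S.fin]
38. n0.hot = true  [c.env == true]
39. n0.fin = false  [B.acc == e.env]
40. n0.val = 27  [e.env + 2]

false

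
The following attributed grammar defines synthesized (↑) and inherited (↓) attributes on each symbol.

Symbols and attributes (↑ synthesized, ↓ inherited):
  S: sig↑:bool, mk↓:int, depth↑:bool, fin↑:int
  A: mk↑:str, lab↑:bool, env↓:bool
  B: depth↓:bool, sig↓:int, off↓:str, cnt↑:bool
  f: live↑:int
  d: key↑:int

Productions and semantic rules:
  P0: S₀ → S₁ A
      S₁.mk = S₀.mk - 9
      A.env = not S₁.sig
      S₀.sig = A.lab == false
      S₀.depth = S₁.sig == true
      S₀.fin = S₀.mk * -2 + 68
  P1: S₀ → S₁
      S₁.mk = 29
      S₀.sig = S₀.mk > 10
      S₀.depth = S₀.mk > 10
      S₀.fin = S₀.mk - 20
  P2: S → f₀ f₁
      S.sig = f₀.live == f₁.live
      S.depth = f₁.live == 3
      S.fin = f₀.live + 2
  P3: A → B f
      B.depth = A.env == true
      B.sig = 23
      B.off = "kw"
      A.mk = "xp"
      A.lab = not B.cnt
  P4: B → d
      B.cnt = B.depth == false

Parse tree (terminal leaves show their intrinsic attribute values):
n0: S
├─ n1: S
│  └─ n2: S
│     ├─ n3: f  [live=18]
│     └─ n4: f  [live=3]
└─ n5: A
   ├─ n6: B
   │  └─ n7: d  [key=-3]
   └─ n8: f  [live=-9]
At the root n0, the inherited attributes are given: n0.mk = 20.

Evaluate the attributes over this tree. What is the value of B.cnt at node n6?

1. n0.mk = 20  [given at root]
2. n1.mk = 11  [S₀.mk - 9]
3. n2.mk = 29  [29]
4. n3.live = 18  [terminal]
5. n4.live = 3  [terminal]
6. n2.sig = false  [f₀.live == f₁.live]
7. n2.depth = true  [f₁.live == 3]
8. n2.fin = 20  [f₀.live + 2]
9. n1.sig = true  [S₀.mk > 10]
10. n1.depth = true  [S₀.mk > 10]
11. n1.fin = -9  [S₀.mk - 20]
12. n5.env = false  [not S₁.sig]
13. n6.depth = false  [A.env == true]
14. n6.sig = 23  [23]
15. n6.off = "kw"  ["kw"]
16. n7.key = -3  [terminal]
17. n6.cnt = true  [B.depth == false]
18. n8.live = -9  [terminal]
19. n5.mk = "xp"  ["xp"]
20. n5.lab = false  [not B.cnt]
21. n0.sig = true  [A.lab == false]
22. n0.depth = true  [S₁.sig == true]
23. n0.fin = 28  [S₀.mk * -2 + 68]

true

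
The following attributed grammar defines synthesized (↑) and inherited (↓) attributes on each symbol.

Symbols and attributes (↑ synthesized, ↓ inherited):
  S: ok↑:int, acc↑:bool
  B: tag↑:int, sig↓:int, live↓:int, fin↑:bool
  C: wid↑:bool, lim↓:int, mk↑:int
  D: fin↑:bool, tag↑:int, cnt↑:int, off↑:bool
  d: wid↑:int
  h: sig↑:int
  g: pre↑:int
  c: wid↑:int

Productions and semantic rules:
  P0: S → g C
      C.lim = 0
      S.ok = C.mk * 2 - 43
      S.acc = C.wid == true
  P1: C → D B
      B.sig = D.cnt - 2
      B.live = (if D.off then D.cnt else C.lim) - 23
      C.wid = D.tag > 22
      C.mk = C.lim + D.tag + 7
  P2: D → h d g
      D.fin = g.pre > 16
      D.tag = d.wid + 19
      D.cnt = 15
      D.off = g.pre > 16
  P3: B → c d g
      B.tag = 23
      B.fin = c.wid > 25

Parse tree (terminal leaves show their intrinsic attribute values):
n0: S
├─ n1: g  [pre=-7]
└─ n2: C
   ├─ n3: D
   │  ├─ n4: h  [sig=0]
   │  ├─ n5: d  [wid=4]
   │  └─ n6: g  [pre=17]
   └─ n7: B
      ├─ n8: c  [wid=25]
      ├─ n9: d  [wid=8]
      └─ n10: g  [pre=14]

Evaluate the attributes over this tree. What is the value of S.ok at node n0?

17

1. n1.pre = -7  [terminal]
2. n2.lim = 0  [0]
3. n4.sig = 0  [terminal]
4. n5.wid = 4  [terminal]
5. n6.pre = 17  [terminal]
6. n3.fin = true  [g.pre > 16]
7. n3.tag = 23  [d.wid + 19]
8. n3.cnt = 15  [15]
9. n3.off = true  [g.pre > 16]
10. n7.sig = 13  [D.cnt - 2]
11. n7.live = -8  [(if D.off then D.cnt else C.lim) - 23]
12. n8.wid = 25  [terminal]
13. n9.wid = 8  [terminal]
14. n10.pre = 14  [terminal]
15. n7.tag = 23  [23]
16. n7.fin = false  [c.wid > 25]
17. n2.wid = true  [D.tag > 22]
18. n2.mk = 30  [C.lim + D.tag + 7]
19. n0.ok = 17  [C.mk * 2 - 43]
20. n0.acc = true  [C.wid == true]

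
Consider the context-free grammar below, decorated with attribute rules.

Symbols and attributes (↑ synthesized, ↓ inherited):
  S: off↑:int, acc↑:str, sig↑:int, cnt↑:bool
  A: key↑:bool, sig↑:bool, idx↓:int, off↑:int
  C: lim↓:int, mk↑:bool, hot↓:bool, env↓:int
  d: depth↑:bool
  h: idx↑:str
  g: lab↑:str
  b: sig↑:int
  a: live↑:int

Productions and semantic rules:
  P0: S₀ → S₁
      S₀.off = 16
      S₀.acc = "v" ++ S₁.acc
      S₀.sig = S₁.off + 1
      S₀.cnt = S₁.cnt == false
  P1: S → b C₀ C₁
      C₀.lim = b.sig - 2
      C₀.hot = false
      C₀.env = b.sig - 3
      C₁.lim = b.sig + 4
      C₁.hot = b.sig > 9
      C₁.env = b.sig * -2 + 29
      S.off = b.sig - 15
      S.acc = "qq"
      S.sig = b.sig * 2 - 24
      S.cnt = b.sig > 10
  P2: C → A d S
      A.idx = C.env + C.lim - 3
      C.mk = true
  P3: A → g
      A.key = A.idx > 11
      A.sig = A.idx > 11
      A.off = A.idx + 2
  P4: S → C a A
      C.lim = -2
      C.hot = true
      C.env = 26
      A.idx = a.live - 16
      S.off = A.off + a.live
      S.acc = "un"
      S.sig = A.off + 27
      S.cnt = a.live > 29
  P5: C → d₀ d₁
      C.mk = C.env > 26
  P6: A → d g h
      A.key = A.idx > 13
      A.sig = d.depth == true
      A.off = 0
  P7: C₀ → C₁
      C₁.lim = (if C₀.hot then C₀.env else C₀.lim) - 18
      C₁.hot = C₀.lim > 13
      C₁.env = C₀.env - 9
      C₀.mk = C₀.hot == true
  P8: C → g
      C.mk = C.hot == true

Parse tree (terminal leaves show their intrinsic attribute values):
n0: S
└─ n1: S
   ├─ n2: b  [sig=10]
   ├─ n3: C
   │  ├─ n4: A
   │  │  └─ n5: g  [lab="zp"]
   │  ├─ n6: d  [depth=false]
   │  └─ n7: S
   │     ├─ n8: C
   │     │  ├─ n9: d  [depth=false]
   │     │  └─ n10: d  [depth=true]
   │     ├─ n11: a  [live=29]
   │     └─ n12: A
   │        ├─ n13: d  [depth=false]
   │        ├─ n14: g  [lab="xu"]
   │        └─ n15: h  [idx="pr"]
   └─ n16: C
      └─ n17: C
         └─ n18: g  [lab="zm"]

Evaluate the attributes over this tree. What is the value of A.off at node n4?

1. n2.sig = 10  [terminal]
2. n3.lim = 8  [b.sig - 2]
3. n3.hot = false  [false]
4. n3.env = 7  [b.sig - 3]
5. n4.idx = 12  [C.env + C.lim - 3]
6. n5.lab = "zp"  [terminal]
7. n4.key = true  [A.idx > 11]
8. n4.sig = true  [A.idx > 11]
9. n4.off = 14  [A.idx + 2]
10. n6.depth = false  [terminal]
11. n8.lim = -2  [-2]
12. n8.hot = true  [true]
13. n8.env = 26  [26]
14. n9.depth = false  [terminal]
15. n10.depth = true  [terminal]
16. n8.mk = false  [C.env > 26]
17. n11.live = 29  [terminal]
18. n12.idx = 13  [a.live - 16]
19. n13.depth = false  [terminal]
20. n14.lab = "xu"  [terminal]
21. n15.idx = "pr"  [terminal]
22. n12.key = false  [A.idx > 13]
23. n12.sig = false  [d.depth == true]
24. n12.off = 0  [0]
25. n7.off = 29  [A.off + a.live]
26. n7.acc = "un"  ["un"]
27. n7.sig = 27  [A.off + 27]
28. n7.cnt = false  [a.live > 29]
29. n3.mk = true  [true]
30. n16.lim = 14  [b.sig + 4]
31. n16.hot = true  [b.sig > 9]
32. n16.env = 9  [b.sig * -2 + 29]
33. n17.lim = -9  [(if C₀.hot then C₀.env else C₀.lim) - 18]
34. n17.hot = true  [C₀.lim > 13]
35. n17.env = 0  [C₀.env - 9]
36. n18.lab = "zm"  [terminal]
37. n17.mk = true  [C.hot == true]
38. n16.mk = true  [C₀.hot == true]
39. n1.off = -5  [b.sig - 15]
40. n1.acc = "qq"  ["qq"]
41. n1.sig = -4  [b.sig * 2 - 24]
42. n1.cnt = false  [b.sig > 10]
43. n0.off = 16  [16]
44. n0.acc = "vqq"  ["v" ++ S₁.acc]
45. n0.sig = -4  [S₁.off + 1]
46. n0.cnt = true  [S₁.cnt == false]

14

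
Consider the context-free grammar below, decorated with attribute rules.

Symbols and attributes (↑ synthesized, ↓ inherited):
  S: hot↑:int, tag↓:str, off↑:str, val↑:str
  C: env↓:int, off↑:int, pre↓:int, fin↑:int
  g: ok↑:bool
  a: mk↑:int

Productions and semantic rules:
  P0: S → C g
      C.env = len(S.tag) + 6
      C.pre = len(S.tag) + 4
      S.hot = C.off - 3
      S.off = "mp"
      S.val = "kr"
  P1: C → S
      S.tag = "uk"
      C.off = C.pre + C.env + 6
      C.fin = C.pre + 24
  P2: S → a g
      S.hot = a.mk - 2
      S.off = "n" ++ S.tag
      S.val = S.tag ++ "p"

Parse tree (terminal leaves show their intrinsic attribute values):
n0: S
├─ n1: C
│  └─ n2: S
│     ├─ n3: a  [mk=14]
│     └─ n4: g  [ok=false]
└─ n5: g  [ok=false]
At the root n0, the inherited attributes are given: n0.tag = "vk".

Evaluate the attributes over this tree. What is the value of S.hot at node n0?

1. n0.tag = "vk"  [given at root]
2. n1.env = 8  [len(S.tag) + 6]
3. n1.pre = 6  [len(S.tag) + 4]
4. n2.tag = "uk"  ["uk"]
5. n3.mk = 14  [terminal]
6. n4.ok = false  [terminal]
7. n2.hot = 12  [a.mk - 2]
8. n2.off = "nuk"  ["n" ++ S.tag]
9. n2.val = "ukp"  [S.tag ++ "p"]
10. n1.off = 20  [C.pre + C.env + 6]
11. n1.fin = 30  [C.pre + 24]
12. n5.ok = false  [terminal]
13. n0.hot = 17  [C.off - 3]
14. n0.off = "mp"  ["mp"]
15. n0.val = "kr"  ["kr"]

17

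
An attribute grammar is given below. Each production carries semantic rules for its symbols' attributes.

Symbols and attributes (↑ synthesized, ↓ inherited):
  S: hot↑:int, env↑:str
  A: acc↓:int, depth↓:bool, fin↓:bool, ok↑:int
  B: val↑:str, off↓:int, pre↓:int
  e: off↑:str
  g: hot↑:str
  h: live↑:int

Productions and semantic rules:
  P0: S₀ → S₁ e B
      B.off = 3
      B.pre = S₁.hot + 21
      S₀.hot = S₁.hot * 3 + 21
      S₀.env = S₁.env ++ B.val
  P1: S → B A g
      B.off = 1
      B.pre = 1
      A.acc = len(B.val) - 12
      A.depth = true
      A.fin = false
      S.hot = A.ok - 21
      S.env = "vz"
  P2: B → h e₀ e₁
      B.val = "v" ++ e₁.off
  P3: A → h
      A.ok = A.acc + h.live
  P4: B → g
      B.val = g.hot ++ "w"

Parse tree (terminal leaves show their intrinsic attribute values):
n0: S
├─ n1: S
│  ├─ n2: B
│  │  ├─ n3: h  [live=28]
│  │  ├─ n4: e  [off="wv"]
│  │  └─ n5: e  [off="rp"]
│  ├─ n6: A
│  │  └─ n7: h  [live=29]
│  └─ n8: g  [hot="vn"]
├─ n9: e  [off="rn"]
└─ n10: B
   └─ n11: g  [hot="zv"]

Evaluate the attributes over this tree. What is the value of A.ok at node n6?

1. n2.off = 1  [1]
2. n2.pre = 1  [1]
3. n3.live = 28  [terminal]
4. n4.off = "wv"  [terminal]
5. n5.off = "rp"  [terminal]
6. n2.val = "vrp"  ["v" ++ e₁.off]
7. n6.acc = -9  [len(B.val) - 12]
8. n6.depth = true  [true]
9. n6.fin = false  [false]
10. n7.live = 29  [terminal]
11. n6.ok = 20  [A.acc + h.live]
12. n8.hot = "vn"  [terminal]
13. n1.hot = -1  [A.ok - 21]
14. n1.env = "vz"  ["vz"]
15. n9.off = "rn"  [terminal]
16. n10.off = 3  [3]
17. n10.pre = 20  [S₁.hot + 21]
18. n11.hot = "zv"  [terminal]
19. n10.val = "zvw"  [g.hot ++ "w"]
20. n0.hot = 18  [S₁.hot * 3 + 21]
21. n0.env = "vzzvw"  [S₁.env ++ B.val]

20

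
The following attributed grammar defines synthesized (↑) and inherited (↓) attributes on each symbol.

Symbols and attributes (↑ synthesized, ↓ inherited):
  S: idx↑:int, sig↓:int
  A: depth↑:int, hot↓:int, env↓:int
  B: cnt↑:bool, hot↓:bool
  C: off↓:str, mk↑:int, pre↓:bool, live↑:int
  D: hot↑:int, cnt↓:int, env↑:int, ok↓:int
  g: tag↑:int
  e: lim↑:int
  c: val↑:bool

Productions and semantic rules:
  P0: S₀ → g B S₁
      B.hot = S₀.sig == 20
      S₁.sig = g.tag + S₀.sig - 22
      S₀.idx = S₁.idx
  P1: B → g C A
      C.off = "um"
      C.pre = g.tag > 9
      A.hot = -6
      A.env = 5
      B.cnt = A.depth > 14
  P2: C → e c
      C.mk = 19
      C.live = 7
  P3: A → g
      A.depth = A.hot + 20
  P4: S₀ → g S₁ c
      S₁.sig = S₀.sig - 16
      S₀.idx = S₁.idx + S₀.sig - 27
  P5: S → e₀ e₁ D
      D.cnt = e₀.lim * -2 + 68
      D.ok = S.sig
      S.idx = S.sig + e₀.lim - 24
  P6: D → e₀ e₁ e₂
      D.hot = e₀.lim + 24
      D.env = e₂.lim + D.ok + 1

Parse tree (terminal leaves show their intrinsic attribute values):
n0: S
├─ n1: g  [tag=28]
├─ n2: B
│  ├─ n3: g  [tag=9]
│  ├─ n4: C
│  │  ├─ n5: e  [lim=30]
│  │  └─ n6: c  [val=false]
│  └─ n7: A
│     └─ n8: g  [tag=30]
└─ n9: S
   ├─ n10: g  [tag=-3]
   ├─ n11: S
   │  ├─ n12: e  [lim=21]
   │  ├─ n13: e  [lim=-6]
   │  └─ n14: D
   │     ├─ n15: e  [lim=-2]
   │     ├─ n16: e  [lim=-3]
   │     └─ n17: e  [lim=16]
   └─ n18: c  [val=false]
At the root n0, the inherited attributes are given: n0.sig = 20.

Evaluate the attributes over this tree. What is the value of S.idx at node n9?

6

1. n0.sig = 20  [given at root]
2. n1.tag = 28  [terminal]
3. n2.hot = true  [S₀.sig == 20]
4. n3.tag = 9  [terminal]
5. n4.off = "um"  ["um"]
6. n4.pre = false  [g.tag > 9]
7. n5.lim = 30  [terminal]
8. n6.val = false  [terminal]
9. n4.mk = 19  [19]
10. n4.live = 7  [7]
11. n7.hot = -6  [-6]
12. n7.env = 5  [5]
13. n8.tag = 30  [terminal]
14. n7.depth = 14  [A.hot + 20]
15. n2.cnt = false  [A.depth > 14]
16. n9.sig = 26  [g.tag + S₀.sig - 22]
17. n10.tag = -3  [terminal]
18. n11.sig = 10  [S₀.sig - 16]
19. n12.lim = 21  [terminal]
20. n13.lim = -6  [terminal]
21. n14.cnt = 26  [e₀.lim * -2 + 68]
22. n14.ok = 10  [S.sig]
23. n15.lim = -2  [terminal]
24. n16.lim = -3  [terminal]
25. n17.lim = 16  [terminal]
26. n14.hot = 22  [e₀.lim + 24]
27. n14.env = 27  [e₂.lim + D.ok + 1]
28. n11.idx = 7  [S.sig + e₀.lim - 24]
29. n18.val = false  [terminal]
30. n9.idx = 6  [S₁.idx + S₀.sig - 27]
31. n0.idx = 6  [S₁.idx]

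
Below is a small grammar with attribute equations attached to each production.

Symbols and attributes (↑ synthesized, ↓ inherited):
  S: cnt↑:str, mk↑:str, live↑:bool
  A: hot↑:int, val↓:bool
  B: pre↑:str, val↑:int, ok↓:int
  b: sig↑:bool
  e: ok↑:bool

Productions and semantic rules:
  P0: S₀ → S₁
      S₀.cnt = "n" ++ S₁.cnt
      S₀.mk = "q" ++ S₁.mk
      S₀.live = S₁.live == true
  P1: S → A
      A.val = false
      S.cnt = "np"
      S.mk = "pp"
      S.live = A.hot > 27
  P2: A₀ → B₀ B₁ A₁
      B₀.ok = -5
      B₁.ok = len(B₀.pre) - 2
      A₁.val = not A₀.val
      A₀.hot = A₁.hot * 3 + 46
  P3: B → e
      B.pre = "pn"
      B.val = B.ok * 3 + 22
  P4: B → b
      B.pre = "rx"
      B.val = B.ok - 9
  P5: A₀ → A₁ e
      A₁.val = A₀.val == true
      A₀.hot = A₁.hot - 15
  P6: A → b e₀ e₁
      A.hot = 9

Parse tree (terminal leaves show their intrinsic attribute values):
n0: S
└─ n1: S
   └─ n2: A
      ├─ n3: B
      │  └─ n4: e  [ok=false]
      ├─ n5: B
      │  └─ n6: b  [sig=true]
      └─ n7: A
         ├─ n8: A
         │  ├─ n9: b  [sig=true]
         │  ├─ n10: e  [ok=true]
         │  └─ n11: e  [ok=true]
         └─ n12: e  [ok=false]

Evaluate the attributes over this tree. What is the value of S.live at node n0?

1. n2.val = false  [false]
2. n3.ok = -5  [-5]
3. n4.ok = false  [terminal]
4. n3.pre = "pn"  ["pn"]
5. n3.val = 7  [B.ok * 3 + 22]
6. n5.ok = 0  [len(B₀.pre) - 2]
7. n6.sig = true  [terminal]
8. n5.pre = "rx"  ["rx"]
9. n5.val = -9  [B.ok - 9]
10. n7.val = true  [not A₀.val]
11. n8.val = true  [A₀.val == true]
12. n9.sig = true  [terminal]
13. n10.ok = true  [terminal]
14. n11.ok = true  [terminal]
15. n8.hot = 9  [9]
16. n12.ok = false  [terminal]
17. n7.hot = -6  [A₁.hot - 15]
18. n2.hot = 28  [A₁.hot * 3 + 46]
19. n1.cnt = "np"  ["np"]
20. n1.mk = "pp"  ["pp"]
21. n1.live = true  [A.hot > 27]
22. n0.cnt = "nnp"  ["n" ++ S₁.cnt]
23. n0.mk = "qpp"  ["q" ++ S₁.mk]
24. n0.live = true  [S₁.live == true]

true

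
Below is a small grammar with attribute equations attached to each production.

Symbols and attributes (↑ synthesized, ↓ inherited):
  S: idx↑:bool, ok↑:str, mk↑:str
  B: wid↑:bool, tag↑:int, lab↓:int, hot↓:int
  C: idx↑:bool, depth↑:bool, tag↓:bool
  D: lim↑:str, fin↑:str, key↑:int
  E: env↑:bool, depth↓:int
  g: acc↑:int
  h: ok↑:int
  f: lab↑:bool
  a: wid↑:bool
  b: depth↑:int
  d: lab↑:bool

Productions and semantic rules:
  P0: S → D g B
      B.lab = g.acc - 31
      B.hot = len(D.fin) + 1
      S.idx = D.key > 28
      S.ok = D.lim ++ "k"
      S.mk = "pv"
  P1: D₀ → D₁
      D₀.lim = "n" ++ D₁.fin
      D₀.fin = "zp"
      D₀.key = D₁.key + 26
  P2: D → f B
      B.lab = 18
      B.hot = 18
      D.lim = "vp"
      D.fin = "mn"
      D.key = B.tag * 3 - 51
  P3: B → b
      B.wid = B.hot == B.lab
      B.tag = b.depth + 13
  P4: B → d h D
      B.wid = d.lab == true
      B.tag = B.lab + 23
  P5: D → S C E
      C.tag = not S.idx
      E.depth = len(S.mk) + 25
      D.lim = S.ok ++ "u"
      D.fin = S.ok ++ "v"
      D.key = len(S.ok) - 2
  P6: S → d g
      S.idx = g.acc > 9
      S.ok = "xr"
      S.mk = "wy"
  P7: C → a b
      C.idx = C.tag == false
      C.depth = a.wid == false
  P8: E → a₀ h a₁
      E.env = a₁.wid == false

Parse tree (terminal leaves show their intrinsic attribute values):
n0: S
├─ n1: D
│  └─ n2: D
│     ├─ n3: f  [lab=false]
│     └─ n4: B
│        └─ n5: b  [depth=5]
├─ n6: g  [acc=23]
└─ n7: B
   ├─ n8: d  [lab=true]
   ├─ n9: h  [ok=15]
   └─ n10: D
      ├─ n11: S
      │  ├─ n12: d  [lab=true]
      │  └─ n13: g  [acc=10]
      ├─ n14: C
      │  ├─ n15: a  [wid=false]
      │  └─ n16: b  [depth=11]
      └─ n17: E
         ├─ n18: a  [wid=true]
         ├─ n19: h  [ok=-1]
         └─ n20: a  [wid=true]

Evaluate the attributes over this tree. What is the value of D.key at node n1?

1. n3.lab = false  [terminal]
2. n4.lab = 18  [18]
3. n4.hot = 18  [18]
4. n5.depth = 5  [terminal]
5. n4.wid = true  [B.hot == B.lab]
6. n4.tag = 18  [b.depth + 13]
7. n2.lim = "vp"  ["vp"]
8. n2.fin = "mn"  ["mn"]
9. n2.key = 3  [B.tag * 3 - 51]
10. n1.lim = "nmn"  ["n" ++ D₁.fin]
11. n1.fin = "zp"  ["zp"]
12. n1.key = 29  [D₁.key + 26]
13. n6.acc = 23  [terminal]
14. n7.lab = -8  [g.acc - 31]
15. n7.hot = 3  [len(D.fin) + 1]
16. n8.lab = true  [terminal]
17. n9.ok = 15  [terminal]
18. n12.lab = true  [terminal]
19. n13.acc = 10  [terminal]
20. n11.idx = true  [g.acc > 9]
21. n11.ok = "xr"  ["xr"]
22. n11.mk = "wy"  ["wy"]
23. n14.tag = false  [not S.idx]
24. n15.wid = false  [terminal]
25. n16.depth = 11  [terminal]
26. n14.idx = true  [C.tag == false]
27. n14.depth = true  [a.wid == false]
28. n17.depth = 27  [len(S.mk) + 25]
29. n18.wid = true  [terminal]
30. n19.ok = -1  [terminal]
31. n20.wid = true  [terminal]
32. n17.env = false  [a₁.wid == false]
33. n10.lim = "xru"  [S.ok ++ "u"]
34. n10.fin = "xrv"  [S.ok ++ "v"]
35. n10.key = 0  [len(S.ok) - 2]
36. n7.wid = true  [d.lab == true]
37. n7.tag = 15  [B.lab + 23]
38. n0.idx = true  [D.key > 28]
39. n0.ok = "nmnk"  [D.lim ++ "k"]
40. n0.mk = "pv"  ["pv"]

29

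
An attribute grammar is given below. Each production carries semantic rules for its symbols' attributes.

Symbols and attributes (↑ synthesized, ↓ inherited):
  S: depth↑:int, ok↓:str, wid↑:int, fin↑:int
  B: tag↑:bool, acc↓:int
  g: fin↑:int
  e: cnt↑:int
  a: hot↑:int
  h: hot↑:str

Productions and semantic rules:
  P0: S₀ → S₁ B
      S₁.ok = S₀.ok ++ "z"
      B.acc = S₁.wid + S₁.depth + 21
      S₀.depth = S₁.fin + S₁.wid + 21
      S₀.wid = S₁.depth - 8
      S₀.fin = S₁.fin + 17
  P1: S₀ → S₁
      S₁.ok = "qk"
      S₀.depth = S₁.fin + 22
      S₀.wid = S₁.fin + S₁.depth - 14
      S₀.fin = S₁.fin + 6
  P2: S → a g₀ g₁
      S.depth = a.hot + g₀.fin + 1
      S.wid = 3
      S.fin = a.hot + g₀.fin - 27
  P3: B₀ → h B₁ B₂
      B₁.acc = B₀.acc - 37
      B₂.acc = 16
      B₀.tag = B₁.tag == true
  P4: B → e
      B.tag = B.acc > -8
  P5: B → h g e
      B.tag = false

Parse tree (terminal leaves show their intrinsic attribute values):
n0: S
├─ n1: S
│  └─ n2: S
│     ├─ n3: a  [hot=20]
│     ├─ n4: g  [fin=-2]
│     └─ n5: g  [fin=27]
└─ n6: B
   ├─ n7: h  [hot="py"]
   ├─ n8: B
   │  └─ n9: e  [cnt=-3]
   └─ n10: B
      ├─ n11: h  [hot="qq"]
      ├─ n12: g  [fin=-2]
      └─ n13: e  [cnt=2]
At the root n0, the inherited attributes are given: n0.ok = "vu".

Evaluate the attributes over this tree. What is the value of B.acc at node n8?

1. n0.ok = "vu"  [given at root]
2. n1.ok = "vuz"  [S₀.ok ++ "z"]
3. n2.ok = "qk"  ["qk"]
4. n3.hot = 20  [terminal]
5. n4.fin = -2  [terminal]
6. n5.fin = 27  [terminal]
7. n2.depth = 19  [a.hot + g₀.fin + 1]
8. n2.wid = 3  [3]
9. n2.fin = -9  [a.hot + g₀.fin - 27]
10. n1.depth = 13  [S₁.fin + 22]
11. n1.wid = -4  [S₁.fin + S₁.depth - 14]
12. n1.fin = -3  [S₁.fin + 6]
13. n6.acc = 30  [S₁.wid + S₁.depth + 21]
14. n7.hot = "py"  [terminal]
15. n8.acc = -7  [B₀.acc - 37]
16. n9.cnt = -3  [terminal]
17. n8.tag = true  [B.acc > -8]
18. n10.acc = 16  [16]
19. n11.hot = "qq"  [terminal]
20. n12.fin = -2  [terminal]
21. n13.cnt = 2  [terminal]
22. n10.tag = false  [false]
23. n6.tag = true  [B₁.tag == true]
24. n0.depth = 14  [S₁.fin + S₁.wid + 21]
25. n0.wid = 5  [S₁.depth - 8]
26. n0.fin = 14  [S₁.fin + 17]

-7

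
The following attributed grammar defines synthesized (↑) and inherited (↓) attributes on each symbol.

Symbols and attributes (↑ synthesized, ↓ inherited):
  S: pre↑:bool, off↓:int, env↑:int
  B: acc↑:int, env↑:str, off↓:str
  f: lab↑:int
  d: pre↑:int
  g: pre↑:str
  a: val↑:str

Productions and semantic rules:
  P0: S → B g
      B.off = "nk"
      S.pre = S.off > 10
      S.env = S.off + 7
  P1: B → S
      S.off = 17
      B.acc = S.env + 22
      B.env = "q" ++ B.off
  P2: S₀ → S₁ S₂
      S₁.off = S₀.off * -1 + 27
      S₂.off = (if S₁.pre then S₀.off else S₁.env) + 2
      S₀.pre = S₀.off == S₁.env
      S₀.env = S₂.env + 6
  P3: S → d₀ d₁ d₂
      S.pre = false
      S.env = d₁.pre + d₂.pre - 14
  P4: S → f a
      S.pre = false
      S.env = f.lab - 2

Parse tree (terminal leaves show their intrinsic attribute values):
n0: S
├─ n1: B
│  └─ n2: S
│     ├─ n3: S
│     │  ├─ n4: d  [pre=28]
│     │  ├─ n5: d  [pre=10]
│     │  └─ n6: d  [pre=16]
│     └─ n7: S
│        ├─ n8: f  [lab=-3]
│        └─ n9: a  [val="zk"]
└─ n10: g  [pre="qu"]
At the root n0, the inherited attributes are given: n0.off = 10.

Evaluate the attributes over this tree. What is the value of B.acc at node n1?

23

1. n0.off = 10  [given at root]
2. n1.off = "nk"  ["nk"]
3. n2.off = 17  [17]
4. n3.off = 10  [S₀.off * -1 + 27]
5. n4.pre = 28  [terminal]
6. n5.pre = 10  [terminal]
7. n6.pre = 16  [terminal]
8. n3.pre = false  [false]
9. n3.env = 12  [d₁.pre + d₂.pre - 14]
10. n7.off = 14  [(if S₁.pre then S₀.off else S₁.env) + 2]
11. n8.lab = -3  [terminal]
12. n9.val = "zk"  [terminal]
13. n7.pre = false  [false]
14. n7.env = -5  [f.lab - 2]
15. n2.pre = false  [S₀.off == S₁.env]
16. n2.env = 1  [S₂.env + 6]
17. n1.acc = 23  [S.env + 22]
18. n1.env = "qnk"  ["q" ++ B.off]
19. n10.pre = "qu"  [terminal]
20. n0.pre = false  [S.off > 10]
21. n0.env = 17  [S.off + 7]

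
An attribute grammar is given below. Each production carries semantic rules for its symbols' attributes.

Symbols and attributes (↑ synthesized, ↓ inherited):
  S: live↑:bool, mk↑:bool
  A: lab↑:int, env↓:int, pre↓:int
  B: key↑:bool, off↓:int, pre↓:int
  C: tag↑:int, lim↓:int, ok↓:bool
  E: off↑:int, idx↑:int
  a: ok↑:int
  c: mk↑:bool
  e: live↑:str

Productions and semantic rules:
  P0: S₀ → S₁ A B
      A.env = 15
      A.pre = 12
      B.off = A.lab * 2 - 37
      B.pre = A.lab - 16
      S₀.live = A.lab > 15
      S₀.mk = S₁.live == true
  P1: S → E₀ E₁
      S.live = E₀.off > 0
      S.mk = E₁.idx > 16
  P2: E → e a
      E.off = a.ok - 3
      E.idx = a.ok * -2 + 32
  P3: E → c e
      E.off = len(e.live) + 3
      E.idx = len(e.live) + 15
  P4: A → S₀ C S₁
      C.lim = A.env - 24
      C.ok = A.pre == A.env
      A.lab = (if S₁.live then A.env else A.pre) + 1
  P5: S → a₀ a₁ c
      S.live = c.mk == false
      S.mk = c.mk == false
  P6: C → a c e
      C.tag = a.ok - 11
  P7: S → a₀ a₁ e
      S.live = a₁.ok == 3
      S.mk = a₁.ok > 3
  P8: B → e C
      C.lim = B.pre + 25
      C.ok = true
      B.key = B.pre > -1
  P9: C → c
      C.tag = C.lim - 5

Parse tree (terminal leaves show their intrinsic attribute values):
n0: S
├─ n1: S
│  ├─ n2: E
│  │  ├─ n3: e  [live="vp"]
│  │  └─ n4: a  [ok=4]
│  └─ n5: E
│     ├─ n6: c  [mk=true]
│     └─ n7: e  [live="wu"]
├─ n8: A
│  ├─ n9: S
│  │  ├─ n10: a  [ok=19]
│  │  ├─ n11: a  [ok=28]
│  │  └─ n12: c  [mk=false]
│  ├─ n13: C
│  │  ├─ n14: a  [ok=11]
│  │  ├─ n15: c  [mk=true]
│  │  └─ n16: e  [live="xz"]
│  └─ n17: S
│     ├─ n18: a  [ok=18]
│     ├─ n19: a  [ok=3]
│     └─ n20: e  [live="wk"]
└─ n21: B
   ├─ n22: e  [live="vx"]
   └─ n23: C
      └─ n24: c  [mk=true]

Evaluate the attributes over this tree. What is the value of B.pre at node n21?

1. n3.live = "vp"  [terminal]
2. n4.ok = 4  [terminal]
3. n2.off = 1  [a.ok - 3]
4. n2.idx = 24  [a.ok * -2 + 32]
5. n6.mk = true  [terminal]
6. n7.live = "wu"  [terminal]
7. n5.off = 5  [len(e.live) + 3]
8. n5.idx = 17  [len(e.live) + 15]
9. n1.live = true  [E₀.off > 0]
10. n1.mk = true  [E₁.idx > 16]
11. n8.env = 15  [15]
12. n8.pre = 12  [12]
13. n10.ok = 19  [terminal]
14. n11.ok = 28  [terminal]
15. n12.mk = false  [terminal]
16. n9.live = true  [c.mk == false]
17. n9.mk = true  [c.mk == false]
18. n13.lim = -9  [A.env - 24]
19. n13.ok = false  [A.pre == A.env]
20. n14.ok = 11  [terminal]
21. n15.mk = true  [terminal]
22. n16.live = "xz"  [terminal]
23. n13.tag = 0  [a.ok - 11]
24. n18.ok = 18  [terminal]
25. n19.ok = 3  [terminal]
26. n20.live = "wk"  [terminal]
27. n17.live = true  [a₁.ok == 3]
28. n17.mk = false  [a₁.ok > 3]
29. n8.lab = 16  [(if S₁.live then A.env else A.pre) + 1]
30. n21.off = -5  [A.lab * 2 - 37]
31. n21.pre = 0  [A.lab - 16]
32. n22.live = "vx"  [terminal]
33. n23.lim = 25  [B.pre + 25]
34. n23.ok = true  [true]
35. n24.mk = true  [terminal]
36. n23.tag = 20  [C.lim - 5]
37. n21.key = true  [B.pre > -1]
38. n0.live = true  [A.lab > 15]
39. n0.mk = true  [S₁.live == true]

0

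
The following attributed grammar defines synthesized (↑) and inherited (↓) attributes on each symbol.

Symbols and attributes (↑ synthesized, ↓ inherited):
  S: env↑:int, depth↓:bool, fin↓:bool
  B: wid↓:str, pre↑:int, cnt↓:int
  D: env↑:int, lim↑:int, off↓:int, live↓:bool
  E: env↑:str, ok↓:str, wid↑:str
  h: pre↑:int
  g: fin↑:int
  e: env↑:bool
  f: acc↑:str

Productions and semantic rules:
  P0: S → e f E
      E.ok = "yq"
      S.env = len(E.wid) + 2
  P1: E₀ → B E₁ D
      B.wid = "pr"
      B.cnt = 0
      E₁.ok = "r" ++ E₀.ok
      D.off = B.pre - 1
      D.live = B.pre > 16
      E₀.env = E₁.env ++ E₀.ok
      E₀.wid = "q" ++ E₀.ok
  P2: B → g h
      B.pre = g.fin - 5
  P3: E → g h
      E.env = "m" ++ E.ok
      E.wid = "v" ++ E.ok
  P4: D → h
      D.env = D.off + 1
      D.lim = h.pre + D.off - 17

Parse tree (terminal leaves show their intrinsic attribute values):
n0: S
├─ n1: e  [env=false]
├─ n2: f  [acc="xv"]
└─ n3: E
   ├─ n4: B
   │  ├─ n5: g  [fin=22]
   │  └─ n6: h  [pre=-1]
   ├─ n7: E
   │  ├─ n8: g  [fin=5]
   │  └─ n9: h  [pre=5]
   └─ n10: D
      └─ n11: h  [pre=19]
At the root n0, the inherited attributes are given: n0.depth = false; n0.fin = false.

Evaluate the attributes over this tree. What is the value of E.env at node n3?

"mryqyq"

1. n0.depth = false  [given at root]
2. n0.fin = false  [given at root]
3. n1.env = false  [terminal]
4. n2.acc = "xv"  [terminal]
5. n3.ok = "yq"  ["yq"]
6. n4.wid = "pr"  ["pr"]
7. n4.cnt = 0  [0]
8. n5.fin = 22  [terminal]
9. n6.pre = -1  [terminal]
10. n4.pre = 17  [g.fin - 5]
11. n7.ok = "ryq"  ["r" ++ E₀.ok]
12. n8.fin = 5  [terminal]
13. n9.pre = 5  [terminal]
14. n7.env = "mryq"  ["m" ++ E.ok]
15. n7.wid = "vryq"  ["v" ++ E.ok]
16. n10.off = 16  [B.pre - 1]
17. n10.live = true  [B.pre > 16]
18. n11.pre = 19  [terminal]
19. n10.env = 17  [D.off + 1]
20. n10.lim = 18  [h.pre + D.off - 17]
21. n3.env = "mryqyq"  [E₁.env ++ E₀.ok]
22. n3.wid = "qyq"  ["q" ++ E₀.ok]
23. n0.env = 5  [len(E.wid) + 2]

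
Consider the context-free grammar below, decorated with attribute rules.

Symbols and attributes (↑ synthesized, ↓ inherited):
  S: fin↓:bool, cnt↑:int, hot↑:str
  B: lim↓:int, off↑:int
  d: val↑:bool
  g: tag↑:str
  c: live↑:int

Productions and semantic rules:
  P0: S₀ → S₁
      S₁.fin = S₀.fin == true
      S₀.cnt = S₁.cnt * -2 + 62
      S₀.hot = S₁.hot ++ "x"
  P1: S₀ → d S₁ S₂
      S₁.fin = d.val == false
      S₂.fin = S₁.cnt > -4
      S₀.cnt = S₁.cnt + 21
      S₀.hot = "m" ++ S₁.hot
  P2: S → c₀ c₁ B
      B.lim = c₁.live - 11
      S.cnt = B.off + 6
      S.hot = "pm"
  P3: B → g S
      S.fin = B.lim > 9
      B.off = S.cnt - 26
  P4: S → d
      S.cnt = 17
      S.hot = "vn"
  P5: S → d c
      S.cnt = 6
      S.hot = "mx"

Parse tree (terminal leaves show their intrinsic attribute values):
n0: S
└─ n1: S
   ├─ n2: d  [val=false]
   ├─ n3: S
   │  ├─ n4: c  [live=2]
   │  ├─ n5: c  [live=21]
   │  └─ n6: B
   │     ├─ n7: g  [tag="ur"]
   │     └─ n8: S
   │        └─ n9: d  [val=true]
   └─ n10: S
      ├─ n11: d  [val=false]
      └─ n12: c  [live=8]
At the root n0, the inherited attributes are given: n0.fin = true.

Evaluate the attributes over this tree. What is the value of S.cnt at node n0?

26

1. n0.fin = true  [given at root]
2. n1.fin = true  [S₀.fin == true]
3. n2.val = false  [terminal]
4. n3.fin = true  [d.val == false]
5. n4.live = 2  [terminal]
6. n5.live = 21  [terminal]
7. n6.lim = 10  [c₁.live - 11]
8. n7.tag = "ur"  [terminal]
9. n8.fin = true  [B.lim > 9]
10. n9.val = true  [terminal]
11. n8.cnt = 17  [17]
12. n8.hot = "vn"  ["vn"]
13. n6.off = -9  [S.cnt - 26]
14. n3.cnt = -3  [B.off + 6]
15. n3.hot = "pm"  ["pm"]
16. n10.fin = true  [S₁.cnt > -4]
17. n11.val = false  [terminal]
18. n12.live = 8  [terminal]
19. n10.cnt = 6  [6]
20. n10.hot = "mx"  ["mx"]
21. n1.cnt = 18  [S₁.cnt + 21]
22. n1.hot = "mpm"  ["m" ++ S₁.hot]
23. n0.cnt = 26  [S₁.cnt * -2 + 62]
24. n0.hot = "mpmx"  [S₁.hot ++ "x"]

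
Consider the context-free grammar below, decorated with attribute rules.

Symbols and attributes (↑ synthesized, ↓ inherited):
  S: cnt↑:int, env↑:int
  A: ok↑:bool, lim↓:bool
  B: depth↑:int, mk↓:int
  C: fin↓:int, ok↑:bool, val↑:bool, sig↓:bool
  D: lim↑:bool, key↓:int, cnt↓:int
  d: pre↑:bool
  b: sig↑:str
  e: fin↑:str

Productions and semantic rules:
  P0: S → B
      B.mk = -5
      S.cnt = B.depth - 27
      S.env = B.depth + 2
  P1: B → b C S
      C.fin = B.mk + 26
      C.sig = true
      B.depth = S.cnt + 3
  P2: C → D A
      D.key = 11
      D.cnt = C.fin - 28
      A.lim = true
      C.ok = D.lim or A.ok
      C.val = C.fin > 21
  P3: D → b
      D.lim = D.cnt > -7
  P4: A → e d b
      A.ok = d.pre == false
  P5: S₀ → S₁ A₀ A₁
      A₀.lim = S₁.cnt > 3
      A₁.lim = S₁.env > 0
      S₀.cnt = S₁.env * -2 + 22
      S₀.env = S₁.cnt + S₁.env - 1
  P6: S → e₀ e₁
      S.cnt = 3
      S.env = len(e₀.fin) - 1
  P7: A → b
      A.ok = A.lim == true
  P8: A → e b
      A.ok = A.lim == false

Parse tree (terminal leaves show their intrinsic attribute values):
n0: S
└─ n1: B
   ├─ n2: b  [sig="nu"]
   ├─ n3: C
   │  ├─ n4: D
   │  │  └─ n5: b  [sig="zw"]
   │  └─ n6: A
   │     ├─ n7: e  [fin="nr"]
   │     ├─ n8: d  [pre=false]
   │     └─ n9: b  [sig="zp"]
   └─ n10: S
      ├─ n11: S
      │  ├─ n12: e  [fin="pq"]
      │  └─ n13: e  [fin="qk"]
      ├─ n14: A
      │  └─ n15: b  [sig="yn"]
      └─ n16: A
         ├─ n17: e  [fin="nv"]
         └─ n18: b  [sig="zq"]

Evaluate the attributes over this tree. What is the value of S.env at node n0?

25

1. n1.mk = -5  [-5]
2. n2.sig = "nu"  [terminal]
3. n3.fin = 21  [B.mk + 26]
4. n3.sig = true  [true]
5. n4.key = 11  [11]
6. n4.cnt = -7  [C.fin - 28]
7. n5.sig = "zw"  [terminal]
8. n4.lim = false  [D.cnt > -7]
9. n6.lim = true  [true]
10. n7.fin = "nr"  [terminal]
11. n8.pre = false  [terminal]
12. n9.sig = "zp"  [terminal]
13. n6.ok = true  [d.pre == false]
14. n3.ok = true  [D.lim or A.ok]
15. n3.val = false  [C.fin > 21]
16. n12.fin = "pq"  [terminal]
17. n13.fin = "qk"  [terminal]
18. n11.cnt = 3  [3]
19. n11.env = 1  [len(e₀.fin) - 1]
20. n14.lim = false  [S₁.cnt > 3]
21. n15.sig = "yn"  [terminal]
22. n14.ok = false  [A.lim == true]
23. n16.lim = true  [S₁.env > 0]
24. n17.fin = "nv"  [terminal]
25. n18.sig = "zq"  [terminal]
26. n16.ok = false  [A.lim == false]
27. n10.cnt = 20  [S₁.env * -2 + 22]
28. n10.env = 3  [S₁.cnt + S₁.env - 1]
29. n1.depth = 23  [S.cnt + 3]
30. n0.cnt = -4  [B.depth - 27]
31. n0.env = 25  [B.depth + 2]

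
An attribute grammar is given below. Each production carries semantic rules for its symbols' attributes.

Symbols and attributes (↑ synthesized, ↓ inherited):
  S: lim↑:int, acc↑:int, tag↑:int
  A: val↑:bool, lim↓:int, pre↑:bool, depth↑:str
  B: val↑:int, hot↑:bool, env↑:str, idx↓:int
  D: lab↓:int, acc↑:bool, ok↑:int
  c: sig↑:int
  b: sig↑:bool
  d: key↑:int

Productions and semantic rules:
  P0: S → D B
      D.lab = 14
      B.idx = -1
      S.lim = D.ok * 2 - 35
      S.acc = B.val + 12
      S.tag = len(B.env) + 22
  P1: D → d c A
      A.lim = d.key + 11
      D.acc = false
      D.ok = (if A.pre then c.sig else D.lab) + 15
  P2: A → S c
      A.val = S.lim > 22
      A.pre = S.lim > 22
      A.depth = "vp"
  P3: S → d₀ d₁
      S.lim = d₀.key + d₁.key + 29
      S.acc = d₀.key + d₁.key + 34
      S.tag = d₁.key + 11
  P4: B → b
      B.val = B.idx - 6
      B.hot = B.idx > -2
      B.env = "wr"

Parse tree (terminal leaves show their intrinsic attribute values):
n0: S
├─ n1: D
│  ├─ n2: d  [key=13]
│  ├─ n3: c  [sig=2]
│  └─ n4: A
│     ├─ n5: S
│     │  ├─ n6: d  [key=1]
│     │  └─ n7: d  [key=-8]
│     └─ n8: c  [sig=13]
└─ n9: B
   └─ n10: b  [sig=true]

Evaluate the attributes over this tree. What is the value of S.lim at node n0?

1. n1.lab = 14  [14]
2. n2.key = 13  [terminal]
3. n3.sig = 2  [terminal]
4. n4.lim = 24  [d.key + 11]
5. n6.key = 1  [terminal]
6. n7.key = -8  [terminal]
7. n5.lim = 22  [d₀.key + d₁.key + 29]
8. n5.acc = 27  [d₀.key + d₁.key + 34]
9. n5.tag = 3  [d₁.key + 11]
10. n8.sig = 13  [terminal]
11. n4.val = false  [S.lim > 22]
12. n4.pre = false  [S.lim > 22]
13. n4.depth = "vp"  ["vp"]
14. n1.acc = false  [false]
15. n1.ok = 29  [(if A.pre then c.sig else D.lab) + 15]
16. n9.idx = -1  [-1]
17. n10.sig = true  [terminal]
18. n9.val = -7  [B.idx - 6]
19. n9.hot = true  [B.idx > -2]
20. n9.env = "wr"  ["wr"]
21. n0.lim = 23  [D.ok * 2 - 35]
22. n0.acc = 5  [B.val + 12]
23. n0.tag = 24  [len(B.env) + 22]

23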